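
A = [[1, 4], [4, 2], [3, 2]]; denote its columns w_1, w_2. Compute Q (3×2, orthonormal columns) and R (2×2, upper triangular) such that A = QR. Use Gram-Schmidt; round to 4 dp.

w_1 = (1, 4, 3); ‖w_1‖ = 5.0990, so q_1 = (0.1961, 0.7845, 0.5883).
q_1·w_2 = 0.1961·4 + 0.7845·2 + 0.5883·2 = 3.5301.
u_2 = w_2 − 3.5301·q_1 = (3.3077, -0.7692, -0.0769).
‖u_2‖ = 3.3968, so q_2 = (0.9738, -0.2265, -0.0226).

Q = [[0.1961, 0.9738], [0.7845, -0.2265], [0.5883, -0.0226]], R = [[5.0990, 3.5301], [0.0000, 3.3968]]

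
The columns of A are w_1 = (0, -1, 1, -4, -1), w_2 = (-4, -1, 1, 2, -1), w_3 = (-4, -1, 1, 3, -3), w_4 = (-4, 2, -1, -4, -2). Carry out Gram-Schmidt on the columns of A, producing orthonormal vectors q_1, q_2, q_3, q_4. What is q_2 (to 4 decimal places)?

q_2 = (-0.8590, -0.2713, 0.2713, 0.2034, -0.2713)

w_1 = (0, -1, 1, -4, -1); ‖w_1‖ = 4.3589, so q_1 = (0.0000, -0.2294, 0.2294, -0.9177, -0.2294).
q_1·w_2 = 0.0000·(-4) + (-0.2294)·(-1) + 0.2294·1 + (-0.9177)·2 + (-0.2294)·(-1) = -1.1471.
u_2 = w_2 + 1.1471·q_1 = (-4.0000, -1.2632, 1.2632, 0.9474, -1.2632).
‖u_2‖ = 4.6566, so q_2 = (-0.8590, -0.2713, 0.2713, 0.2034, -0.2713).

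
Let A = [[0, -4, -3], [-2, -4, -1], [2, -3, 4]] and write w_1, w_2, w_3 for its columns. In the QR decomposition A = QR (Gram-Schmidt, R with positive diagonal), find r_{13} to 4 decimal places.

w_1 = (0, -2, 2); ‖w_1‖ = 2.8284, so q_1 = (0.0000, -0.7071, 0.7071).
r_{13} = q_1·w_3 = 3.5355.

r_{13} = 3.5355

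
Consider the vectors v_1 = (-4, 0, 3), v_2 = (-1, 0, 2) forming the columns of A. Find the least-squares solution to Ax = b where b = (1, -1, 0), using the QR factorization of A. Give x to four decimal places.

x = (-0.4000, 0.6000)

q_1 = v_1/‖v_1‖ = (-4, 0, 3)/5.0000 = (-0.8000, 0.0000, 0.6000).
r_{12} = q_1·v_2 = 2.0000.
u_2 = v_2 − 2.0000·q_1 = (0.6000, 0.0000, 0.8000).
‖u_2‖ = 1.0000, so q_2 = (0.6000, 0.0000, 0.8000).
Qᵀb = (-0.8000, 0.6000).
Back-substitute: x_2 = 0.6000/1.0000 = 0.6000.
x_1 = (-0.8000 − 2.0000·0.6000)/5.0000 = -0.4000.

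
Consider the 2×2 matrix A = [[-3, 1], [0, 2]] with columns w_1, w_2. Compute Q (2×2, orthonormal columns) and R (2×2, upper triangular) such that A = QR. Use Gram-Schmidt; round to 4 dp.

Q = [[-1.0000, 0.0000], [0.0000, 1.0000]], R = [[3.0000, -1.0000], [0.0000, 2.0000]]

w_1 = (-3, 0); ‖w_1‖ = 3.0000, so e_1 = (-1.0000, 0.0000).
e_1·w_2 = (-1.0000)·1 + 0.0000·2 = -1.0000.
u_2 = w_2 + 1.0000·e_1 = (0.0000, 2.0000).
‖u_2‖ = 2.0000, so e_2 = (0.0000, 1.0000).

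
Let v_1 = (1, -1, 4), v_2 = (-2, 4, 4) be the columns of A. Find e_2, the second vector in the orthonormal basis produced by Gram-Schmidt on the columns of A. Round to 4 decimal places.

v_1 = (1, -1, 4); ‖v_1‖ = 4.2426, so e_1 = (0.2357, -0.2357, 0.9428).
e_1·v_2 = 0.2357·(-2) + (-0.2357)·4 + 0.9428·4 = 2.3570.
u_2 = v_2 − 2.3570·e_1 = (-2.5556, 4.5556, 1.7778).
‖u_2‖ = 5.5176, so e_2 = (-0.4632, 0.8256, 0.3222).

e_2 = (-0.4632, 0.8256, 0.3222)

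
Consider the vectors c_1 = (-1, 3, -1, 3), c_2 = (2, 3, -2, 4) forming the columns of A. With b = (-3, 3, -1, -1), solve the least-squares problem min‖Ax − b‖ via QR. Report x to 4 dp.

c_1 = (-1, 3, -1, 3); ‖c_1‖ = 4.4721, so e_1 = (-0.2236, 0.6708, -0.2236, 0.6708).
e_1·c_2 = (-0.2236)·2 + 0.6708·3 + (-0.2236)·(-2) + 0.6708·4 = 4.6957.
u_2 = c_2 − 4.6957·e_1 = (3.0500, -0.1500, -0.9500, 0.8500).
‖u_2‖ = 3.3091, so e_2 = (0.9217, -0.0453, -0.2871, 0.2569).
Qᵀb = (2.2361, -2.8709).
Back-substitute: x_2 = -2.8709/3.3091 = -0.8676.
x_1 = (2.2361 − 4.6957·(-0.8676))/4.4721 = 1.4110.

x = (1.4110, -0.8676)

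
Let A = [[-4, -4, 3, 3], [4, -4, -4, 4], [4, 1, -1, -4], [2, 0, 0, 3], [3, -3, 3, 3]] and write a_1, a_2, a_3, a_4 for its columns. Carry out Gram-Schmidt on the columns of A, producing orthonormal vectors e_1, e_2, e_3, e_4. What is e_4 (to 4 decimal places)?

a_1 = (-4, 4, 4, 2, 3); ‖a_1‖ = 7.8102, so e_1 = (-0.5121, 0.5121, 0.5121, 0.2561, 0.3841).
e_1·a_2 = (-0.5121)·(-4) + 0.5121·(-4) + 0.5121·1 + 0.2561·0 + 0.3841·(-3) = -0.6402.
u_2 = a_2 + 0.6402·e_1 = (-4.3279, -3.6721, 1.3279, 0.1639, -2.7541).
‖u_2‖ = 6.4490, so e_2 = (-0.6711, -0.5694, 0.2059, 0.0254, -0.4271).
e_1·a_3 = (-0.5121)·3 + 0.5121·(-4) + 0.5121·(-1) + 0.2561·0 + 0.3841·3 = -2.9448; e_2·a_3 = (-0.6711)·3 + (-0.5694)·(-4) + 0.2059·(-1) + 0.0254·0 + (-0.4271)·3 = -1.2227.
u_3 = a_3 + 2.9448·e_1 + 1.2227·e_2 = (0.6713, -3.1880, 0.7600, 0.7852, 3.6090).
‖u_3‖ = 4.9833, so e_3 = (0.1347, -0.6397, 0.1525, 0.1576, 0.7242).
e_1·a_4 = (-0.5121)·3 + 0.5121·4 + 0.5121·(-4) + 0.2561·3 + 0.3841·3 = 0.3841; e_2·a_4 = (-0.6711)·3 + (-0.5694)·4 + 0.2059·(-4) + 0.0254·3 + (-0.4271)·3 = -6.3194; e_3·a_4 = 0.1347·3 + (-0.6397)·4 + 0.1525·(-4) + 0.1576·3 + 0.7242·3 = -0.1195.
u_4 = a_4 − 0.3841·e_1 + 6.3194·e_2 + 0.1195·e_3 = (-1.0280, 0.1285, -2.8773, 3.0811, 0.2403).
‖u_4‖ = 4.3478, so e_4 = (-0.2365, 0.0296, -0.6618, 0.7087, 0.0553).

e_4 = (-0.2365, 0.0296, -0.6618, 0.7087, 0.0553)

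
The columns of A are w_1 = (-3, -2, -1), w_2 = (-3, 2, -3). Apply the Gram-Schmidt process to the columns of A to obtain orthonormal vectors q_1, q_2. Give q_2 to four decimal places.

w_1 = (-3, -2, -1); ‖w_1‖ = 3.7417, so q_1 = (-0.8018, -0.5345, -0.2673).
q_1·w_2 = (-0.8018)·(-3) + (-0.5345)·2 + (-0.2673)·(-3) = 2.1381.
u_2 = w_2 − 2.1381·q_1 = (-1.2857, 3.1429, -2.4286).
‖u_2‖ = 4.1748, so q_2 = (-0.3080, 0.7528, -0.5817).

q_2 = (-0.3080, 0.7528, -0.5817)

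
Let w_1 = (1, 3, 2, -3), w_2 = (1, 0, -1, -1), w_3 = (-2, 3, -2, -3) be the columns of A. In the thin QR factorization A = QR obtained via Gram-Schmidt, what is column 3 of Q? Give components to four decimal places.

e_3 = (-0.7356, 0.3767, -0.5203, -0.2153)

w_1 = (1, 3, 2, -3); ‖w_1‖ = 4.7958, so e_1 = (0.2085, 0.6255, 0.4170, -0.6255).
e_1·w_2 = 0.2085·1 + 0.6255·0 + 0.4170·(-1) + (-0.6255)·(-1) = 0.4170.
u_2 = w_2 − 0.4170·e_1 = (0.9130, -0.2609, -1.1739, -0.7391).
‖u_2‖ = 1.6811, so e_2 = (0.5431, -0.1552, -0.6983, -0.4397).
e_1·w_3 = 0.2085·(-2) + 0.6255·3 + 0.4170·(-2) + (-0.6255)·(-3) = 2.5022; e_2·w_3 = 0.5431·(-2) + (-0.1552)·3 + (-0.6983)·(-2) + (-0.4397)·(-3) = 1.1638.
u_3 = w_3 − 2.5022·e_1 − 1.1638·e_2 = (-3.1538, 1.6154, -2.2308, -0.9231).
‖u_3‖ = 4.2877, so e_3 = (-0.7356, 0.3767, -0.5203, -0.2153).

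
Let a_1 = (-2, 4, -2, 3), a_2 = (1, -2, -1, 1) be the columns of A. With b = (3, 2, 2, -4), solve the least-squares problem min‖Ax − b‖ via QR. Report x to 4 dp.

a_1 = (-2, 4, -2, 3); ‖a_1‖ = 5.7446, so e_1 = (-0.3482, 0.6963, -0.3482, 0.5222).
e_1·a_2 = (-0.3482)·1 + 0.6963·(-2) + (-0.3482)·(-1) + 0.5222·1 = -0.8704.
u_2 = a_2 + 0.8704·e_1 = (0.6970, -1.3939, -1.3030, 1.4545).
‖u_2‖ = 2.4985, so e_2 = (0.2790, -0.5579, -0.5215, 0.5822).
Qᵀb = (-2.4371, -3.6507).
Back-substitute: x_2 = -3.6507/2.4985 = -1.4612.
x_1 = (-2.4371 + 0.8704·(-1.4612))/5.7446 = -0.6456.

x = (-0.6456, -1.4612)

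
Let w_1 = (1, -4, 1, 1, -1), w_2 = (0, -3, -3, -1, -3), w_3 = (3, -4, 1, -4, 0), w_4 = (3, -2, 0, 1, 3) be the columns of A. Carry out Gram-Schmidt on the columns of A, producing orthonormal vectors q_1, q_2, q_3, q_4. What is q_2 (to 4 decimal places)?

w_1 = (1, -4, 1, 1, -1); ‖w_1‖ = 4.4721, so q_1 = (0.2236, -0.8944, 0.2236, 0.2236, -0.2236).
q_1·w_2 = 0.2236·0 + (-0.8944)·(-3) + 0.2236·(-3) + 0.2236·(-1) + (-0.2236)·(-3) = 2.4597.
u_2 = w_2 − 2.4597·q_1 = (-0.5500, -0.8000, -3.5500, -1.5500, -2.4500).
‖u_2‖ = 4.6851, so q_2 = (-0.1174, -0.1708, -0.7577, -0.3308, -0.5229).

q_2 = (-0.1174, -0.1708, -0.7577, -0.3308, -0.5229)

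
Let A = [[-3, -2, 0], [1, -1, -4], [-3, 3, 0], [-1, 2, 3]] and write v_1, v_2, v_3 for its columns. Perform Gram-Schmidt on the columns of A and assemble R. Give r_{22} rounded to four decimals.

r_{22} = 4.0249

v_1 = (-3, 1, -3, -1); ‖v_1‖ = 4.4721, so q_1 = (-0.6708, 0.2236, -0.6708, -0.2236).
q_1·v_2 = (-0.6708)·(-2) + 0.2236·(-1) + (-0.6708)·3 + (-0.2236)·2 = -1.3416.
u_2 = v_2 + 1.3416·q_1 = (-2.9000, -0.7000, 2.1000, 1.7000).
r_{22} = ‖u_2‖ = 4.0249.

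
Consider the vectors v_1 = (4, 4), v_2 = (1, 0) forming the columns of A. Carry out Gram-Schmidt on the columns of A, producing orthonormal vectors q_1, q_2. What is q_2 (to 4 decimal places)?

q_2 = (0.7071, -0.7071)

v_1 = (4, 4); ‖v_1‖ = 5.6569, so q_1 = (0.7071, 0.7071).
q_1·v_2 = 0.7071·1 + 0.7071·0 = 0.7071.
u_2 = v_2 − 0.7071·q_1 = (0.5000, -0.5000).
‖u_2‖ = 0.7071, so q_2 = (0.7071, -0.7071).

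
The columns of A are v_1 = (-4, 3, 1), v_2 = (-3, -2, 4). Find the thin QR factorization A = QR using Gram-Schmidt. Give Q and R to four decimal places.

v_1 = (-4, 3, 1); ‖v_1‖ = 5.0990, so q_1 = (-0.7845, 0.5883, 0.1961).
q_1·v_2 = (-0.7845)·(-3) + 0.5883·(-2) + 0.1961·4 = 1.9612.
u_2 = v_2 − 1.9612·q_1 = (-1.4615, -3.1538, 3.6154).
‖u_2‖ = 5.0154, so q_2 = (-0.2914, -0.6288, 0.7209).

Q = [[-0.7845, -0.2914], [0.5883, -0.6288], [0.1961, 0.7209]], R = [[5.0990, 1.9612], [0.0000, 5.0154]]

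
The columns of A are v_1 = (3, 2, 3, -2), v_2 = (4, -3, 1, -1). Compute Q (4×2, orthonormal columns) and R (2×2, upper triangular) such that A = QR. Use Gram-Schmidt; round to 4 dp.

v_1 = (3, 2, 3, -2); ‖v_1‖ = 5.0990, so e_1 = (0.5883, 0.3922, 0.5883, -0.3922).
e_1·v_2 = 0.5883·4 + 0.3922·(-3) + 0.5883·1 + (-0.3922)·(-1) = 2.1573.
u_2 = v_2 − 2.1573·e_1 = (2.7308, -3.8462, -0.2692, -0.1538).
‖u_2‖ = 4.7272, so e_2 = (0.5777, -0.8136, -0.0570, -0.0325).

Q = [[0.5883, 0.5777], [0.3922, -0.8136], [0.5883, -0.0570], [-0.3922, -0.0325]], R = [[5.0990, 2.1573], [0.0000, 4.7272]]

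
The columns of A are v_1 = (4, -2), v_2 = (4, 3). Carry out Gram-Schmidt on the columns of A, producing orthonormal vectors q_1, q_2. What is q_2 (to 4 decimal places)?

q_2 = (0.4472, 0.8944)

v_1 = (4, -2); ‖v_1‖ = 4.4721, so q_1 = (0.8944, -0.4472).
q_1·v_2 = 0.8944·4 + (-0.4472)·3 = 2.2361.
u_2 = v_2 − 2.2361·q_1 = (2.0000, 4.0000).
‖u_2‖ = 4.4721, so q_2 = (0.4472, 0.8944).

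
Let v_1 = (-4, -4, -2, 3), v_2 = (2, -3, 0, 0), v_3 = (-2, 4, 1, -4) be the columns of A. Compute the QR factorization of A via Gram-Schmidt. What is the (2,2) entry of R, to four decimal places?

r_{22} = 3.5559

q_1 = v_1/‖v_1‖ = (-4, -4, -2, 3)/6.7082 = (-0.5963, -0.5963, -0.2981, 0.4472).
r_{12} = q_1·v_2 = 0.5963.
u_2 = v_2 − 0.5963·q_1 = (2.3556, -2.6444, 0.1778, -0.2667).
r_{22} = ‖u_2‖ = 3.5559.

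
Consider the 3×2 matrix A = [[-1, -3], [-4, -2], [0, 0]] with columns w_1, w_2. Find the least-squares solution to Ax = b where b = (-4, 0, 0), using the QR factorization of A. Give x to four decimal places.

x = (-0.8000, 1.6000)

w_1 = (-1, -4, 0); ‖w_1‖ = 4.1231, so q_1 = (-0.2425, -0.9701, 0.0000).
q_1·w_2 = (-0.2425)·(-3) + (-0.9701)·(-2) + 0.0000·0 = 2.6679.
u_2 = w_2 − 2.6679·q_1 = (-2.3529, 0.5882, 0.0000).
‖u_2‖ = 2.4254, so q_2 = (-0.9701, 0.2425, 0.0000).
Qᵀb = (0.9701, 3.8806).
Back-substitute: x_2 = 3.8806/2.4254 = 1.6000.
x_1 = (0.9701 − 2.6679·1.6000)/4.1231 = -0.8000.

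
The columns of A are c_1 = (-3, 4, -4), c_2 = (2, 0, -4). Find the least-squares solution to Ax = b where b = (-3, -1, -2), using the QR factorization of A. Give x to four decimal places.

x = (0.3333, -0.0667)

c_1 = (-3, 4, -4); ‖c_1‖ = 6.4031, so q_1 = (-0.4685, 0.6247, -0.6247).
q_1·c_2 = (-0.4685)·2 + 0.6247·0 + (-0.6247)·(-4) = 1.5617.
u_2 = c_2 − 1.5617·q_1 = (2.7317, -0.9756, -3.0244).
‖u_2‖ = 4.1906, so q_2 = (0.6519, -0.2328, -0.7217).
Qᵀb = (2.0303, -0.2794).
Back-substitute: x_2 = -0.2794/4.1906 = -0.0667.
x_1 = (2.0303 − 1.5617·(-0.0667))/6.4031 = 0.3333.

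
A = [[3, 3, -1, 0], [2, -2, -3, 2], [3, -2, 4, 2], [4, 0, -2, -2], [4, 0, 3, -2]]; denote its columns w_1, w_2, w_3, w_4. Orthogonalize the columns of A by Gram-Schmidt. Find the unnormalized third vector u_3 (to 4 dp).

w_1 = (3, 2, 3, 4, 4); ‖w_1‖ = 7.3485, so q_1 = (0.4082, 0.2722, 0.4082, 0.5443, 0.5443).
q_1·w_2 = 0.4082·3 + 0.2722·(-2) + 0.4082·(-2) + 0.5443·0 + 0.5443·0 = -0.1361.
u_2 = w_2 + 0.1361·q_1 = (3.0556, -1.9630, -1.9444, 0.0741, 0.0741).
‖u_2‖ = 4.1209, so q_2 = (0.7415, -0.4763, -0.4719, 0.0180, 0.0180).
q_1·w_3 = 0.4082·(-1) + 0.2722·(-3) + 0.4082·4 + 0.5443·(-2) + 0.5443·3 = 0.9526; q_2·w_3 = 0.7415·(-1) + (-0.4763)·(-3) + (-0.4719)·4 + 0.0180·(-2) + 0.0180·3 = -1.1819.
u_3 = w_3 − 0.9526·q_1 + 1.1819·q_2 = (-0.5125, -3.8222, 3.0534, -2.4973, 2.5027).

u_3 = (-0.5125, -3.8222, 3.0534, -2.4973, 2.5027)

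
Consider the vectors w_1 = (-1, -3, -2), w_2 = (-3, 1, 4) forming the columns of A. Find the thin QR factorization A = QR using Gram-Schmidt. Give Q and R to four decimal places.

Q = [[-0.2673, -0.7715], [-0.8018, -0.1543], [-0.5345, 0.6172]], R = [[3.7417, -2.1381], [0.0000, 4.6291]]

q_1 = w_1/‖w_1‖ = (-1, -3, -2)/3.7417 = (-0.2673, -0.8018, -0.5345).
r_{12} = q_1·w_2 = -2.1381.
u_2 = w_2 + 2.1381·q_1 = (-3.5714, -0.7143, 2.8571).
‖u_2‖ = 4.6291, so q_2 = (-0.7715, -0.1543, 0.6172).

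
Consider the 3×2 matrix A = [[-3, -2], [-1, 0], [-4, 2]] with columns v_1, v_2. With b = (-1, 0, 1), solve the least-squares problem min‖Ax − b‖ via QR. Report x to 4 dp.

q_1 = v_1/‖v_1‖ = (-3, -1, -4)/5.0990 = (-0.5883, -0.1961, -0.7845).
r_{12} = q_1·v_2 = -0.3922.
u_2 = v_2 + 0.3922·q_1 = (-2.2308, -0.0769, 1.6923).
‖u_2‖ = 2.8011, so q_2 = (-0.7964, -0.0275, 0.6042).
Qᵀb = (-0.1961, 1.4005).
Back-substitute: x_2 = 1.4005/2.8011 = 0.5000.
x_1 = (-0.1961 + 0.3922·0.5000)/5.0990 = 0.0000.

x = (0.0000, 0.5000)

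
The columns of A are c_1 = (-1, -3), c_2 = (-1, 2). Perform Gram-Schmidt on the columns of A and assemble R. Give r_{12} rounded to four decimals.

r_{12} = -1.5811

e_1 = c_1/‖c_1‖ = (-1, -3)/3.1623 = (-0.3162, -0.9487).
r_{12} = e_1·c_2 = -1.5811.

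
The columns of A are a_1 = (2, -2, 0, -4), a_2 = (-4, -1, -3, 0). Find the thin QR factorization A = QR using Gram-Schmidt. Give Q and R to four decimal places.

Q = [[0.4082, -0.7071], [-0.4082, -0.3030], [0.0000, -0.6061], [-0.8165, -0.2020]], R = [[4.8990, -1.2247], [0.0000, 4.9497]]

a_1 = (2, -2, 0, -4); ‖a_1‖ = 4.8990, so q_1 = (0.4082, -0.4082, 0.0000, -0.8165).
q_1·a_2 = 0.4082·(-4) + (-0.4082)·(-1) + 0.0000·(-3) + (-0.8165)·0 = -1.2247.
u_2 = a_2 + 1.2247·q_1 = (-3.5000, -1.5000, -3.0000, -1.0000).
‖u_2‖ = 4.9497, so q_2 = (-0.7071, -0.3030, -0.6061, -0.2020).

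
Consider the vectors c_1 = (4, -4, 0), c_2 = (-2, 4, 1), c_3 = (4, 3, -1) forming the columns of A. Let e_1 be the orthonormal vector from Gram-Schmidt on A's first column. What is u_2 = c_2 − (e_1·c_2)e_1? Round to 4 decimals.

c_1 = (4, -4, 0); ‖c_1‖ = 5.6569, so e_1 = (0.7071, -0.7071, 0.0000).
e_1·c_2 = 0.7071·(-2) + (-0.7071)·4 + 0.0000·1 = -4.2426.
u_2 = c_2 + 4.2426·e_1 = (1.0000, 1.0000, 1.0000).

u_2 = (1.0000, 1.0000, 1.0000)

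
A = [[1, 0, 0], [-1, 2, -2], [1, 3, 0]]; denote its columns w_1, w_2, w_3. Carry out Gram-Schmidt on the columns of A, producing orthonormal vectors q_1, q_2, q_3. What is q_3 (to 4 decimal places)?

q_3 = (-0.8111, -0.4867, 0.3244)

q_1 = w_1/‖w_1‖ = (1, -1, 1)/1.7321 = (0.5774, -0.5774, 0.5774).
r_{12} = q_1·w_2 = 0.5774.
u_2 = w_2 − 0.5774·q_1 = (-0.3333, 2.3333, 2.6667).
‖u_2‖ = 3.5590, so q_2 = (-0.0937, 0.6556, 0.7493).
r_{13} = q_1·w_3 = 1.1547; r_{23} = q_2·w_3 = -1.3112.
u_3 = w_3 − 1.1547·q_1 + 1.3112·q_2 = (-0.7895, -0.4737, 0.3158).
‖u_3‖ = 0.9733, so q_3 = (-0.8111, -0.4867, 0.3244).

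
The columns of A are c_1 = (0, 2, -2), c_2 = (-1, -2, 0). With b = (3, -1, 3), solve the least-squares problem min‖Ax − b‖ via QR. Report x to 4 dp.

e_1 = c_1/‖c_1‖ = (0, 2, -2)/2.8284 = (0.0000, 0.7071, -0.7071).
r_{12} = e_1·c_2 = -1.4142.
u_2 = c_2 + 1.4142·e_1 = (-1.0000, -1.0000, -1.0000).
‖u_2‖ = 1.7321, so e_2 = (-0.5774, -0.5774, -0.5774).
Qᵀb = (-2.8284, -2.8868).
Back-substitute: x_2 = -2.8868/1.7321 = -1.6667.
x_1 = (-2.8284 + 1.4142·(-1.6667))/2.8284 = -1.8333.

x = (-1.8333, -1.6667)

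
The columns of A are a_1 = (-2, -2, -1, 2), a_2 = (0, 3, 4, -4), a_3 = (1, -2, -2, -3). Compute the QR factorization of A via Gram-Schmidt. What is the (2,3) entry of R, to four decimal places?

e_1 = a_1/‖a_1‖ = (-2, -2, -1, 2)/3.6056 = (-0.5547, -0.5547, -0.2774, 0.5547).
r_{12} = e_1·a_2 = -4.9923.
u_2 = a_2 + 4.9923·e_1 = (-2.7692, 0.2308, 2.6154, -1.2308).
‖u_2‖ = 4.0096, so e_2 = (-0.6906, 0.0576, 0.6523, -0.3070).
r_{23} = e_2·a_3 = -1.1895.

r_{23} = -1.1895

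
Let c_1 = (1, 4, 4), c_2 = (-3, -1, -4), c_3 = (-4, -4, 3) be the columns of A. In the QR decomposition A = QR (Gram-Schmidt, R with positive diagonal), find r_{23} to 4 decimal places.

r_{23} = -0.4991

c_1 = (1, 4, 4); ‖c_1‖ = 5.7446, so q_1 = (0.1741, 0.6963, 0.6963).
q_1·c_2 = 0.1741·(-3) + 0.6963·(-1) + 0.6963·(-4) = -4.0038.
u_2 = c_2 + 4.0038·q_1 = (-2.3030, 1.7879, -1.2121).
‖u_2‖ = 3.1575, so q_2 = (-0.7294, 0.5662, -0.3839).
r_{23} = q_2·c_3 = -0.4991.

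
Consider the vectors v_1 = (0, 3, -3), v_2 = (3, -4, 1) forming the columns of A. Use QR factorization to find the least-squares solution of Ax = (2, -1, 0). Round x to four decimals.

v_1 = (0, 3, -3); ‖v_1‖ = 4.2426, so e_1 = (0.0000, 0.7071, -0.7071).
e_1·v_2 = 0.0000·3 + 0.7071·(-4) + (-0.7071)·1 = -3.5355.
u_2 = v_2 + 3.5355·e_1 = (3.0000, -1.5000, -1.5000).
‖u_2‖ = 3.6742, so e_2 = (0.8165, -0.4082, -0.4082).
Qᵀb = (-0.7071, 2.0412).
Back-substitute: x_2 = 2.0412/3.6742 = 0.5556.
x_1 = (-0.7071 + 3.5355·0.5556)/4.2426 = 0.2963.

x = (0.2963, 0.5556)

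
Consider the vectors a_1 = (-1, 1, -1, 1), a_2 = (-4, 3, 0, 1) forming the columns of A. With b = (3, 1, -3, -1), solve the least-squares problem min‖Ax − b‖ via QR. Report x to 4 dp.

x = (2.0000, -1.0000)

a_1 = (-1, 1, -1, 1); ‖a_1‖ = 2.0000, so e_1 = (-0.5000, 0.5000, -0.5000, 0.5000).
e_1·a_2 = (-0.5000)·(-4) + 0.5000·3 + (-0.5000)·0 + 0.5000·1 = 4.0000.
u_2 = a_2 − 4.0000·e_1 = (-2.0000, 1.0000, 2.0000, -1.0000).
‖u_2‖ = 3.1623, so e_2 = (-0.6325, 0.3162, 0.6325, -0.3162).
Qᵀb = (0.0000, -3.1623).
Back-substitute: x_2 = -3.1623/3.1623 = -1.0000.
x_1 = (0.0000 − 4.0000·(-1.0000))/2.0000 = 2.0000.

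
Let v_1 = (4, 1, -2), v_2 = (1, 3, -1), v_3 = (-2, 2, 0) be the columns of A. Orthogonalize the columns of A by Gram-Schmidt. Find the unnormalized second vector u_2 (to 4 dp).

u_2 = (-0.7143, 2.5714, -0.1429)

v_1 = (4, 1, -2); ‖v_1‖ = 4.5826, so q_1 = (0.8729, 0.2182, -0.4364).
q_1·v_2 = 0.8729·1 + 0.2182·3 + (-0.4364)·(-1) = 1.9640.
u_2 = v_2 − 1.9640·q_1 = (-0.7143, 2.5714, -0.1429).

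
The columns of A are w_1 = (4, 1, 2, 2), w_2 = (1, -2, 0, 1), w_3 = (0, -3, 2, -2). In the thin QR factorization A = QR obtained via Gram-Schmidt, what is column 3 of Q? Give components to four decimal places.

q_3 = (0.0499, -0.2993, 0.6983, -0.6484)

w_1 = (4, 1, 2, 2); ‖w_1‖ = 5.0000, so q_1 = (0.8000, 0.2000, 0.4000, 0.4000).
q_1·w_2 = 0.8000·1 + 0.2000·(-2) + 0.4000·0 + 0.4000·1 = 0.8000.
u_2 = w_2 − 0.8000·q_1 = (0.3600, -2.1600, -0.3200, 0.6800).
‖u_2‖ = 2.3152, so q_2 = (0.1555, -0.9330, -0.1382, 0.2937).
q_1·w_3 = 0.8000·0 + 0.2000·(-3) + 0.4000·2 + 0.4000·(-2) = -0.6000; q_2·w_3 = 0.1555·0 + (-0.9330)·(-3) + (-0.1382)·2 + 0.2937·(-2) = 1.9351.
u_3 = w_3 + 0.6000·q_1 − 1.9351·q_2 = (0.1791, -1.0746, 2.5075, -2.3284).
‖u_3‖ = 3.5910, so q_3 = (0.0499, -0.2993, 0.6983, -0.6484).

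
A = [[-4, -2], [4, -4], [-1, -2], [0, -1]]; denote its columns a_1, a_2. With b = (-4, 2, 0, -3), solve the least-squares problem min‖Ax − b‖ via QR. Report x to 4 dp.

x = (0.7833, 0.3080)

a_1 = (-4, 4, -1, 0); ‖a_1‖ = 5.7446, so q_1 = (-0.6963, 0.6963, -0.1741, 0.0000).
q_1·a_2 = (-0.6963)·(-2) + 0.6963·(-4) + (-0.1741)·(-2) + 0.0000·(-1) = -1.0445.
u_2 = a_2 + 1.0445·q_1 = (-2.7273, -3.2727, -2.1818, -1.0000).
‖u_2‖ = 4.8897, so q_2 = (-0.5578, -0.6693, -0.4462, -0.2045).
Qᵀb = (4.1779, 1.5060).
Back-substitute: x_2 = 1.5060/4.8897 = 0.3080.
x_1 = (4.1779 + 1.0445·0.3080)/5.7446 = 0.7833.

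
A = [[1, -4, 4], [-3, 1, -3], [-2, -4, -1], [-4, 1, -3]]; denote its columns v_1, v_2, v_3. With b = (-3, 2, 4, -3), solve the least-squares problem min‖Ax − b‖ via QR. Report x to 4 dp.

x = (2.3207, -1.4933, -2.9296)

e_1 = v_1/‖v_1‖ = (1, -3, -2, -4)/5.4772 = (0.1826, -0.5477, -0.3651, -0.7303).
r_{12} = e_1·v_2 = -0.5477.
u_2 = v_2 + 0.5477·e_1 = (-3.9000, 0.7000, -4.2000, 0.6000).
‖u_2‖ = 5.8052, so e_2 = (-0.6718, 0.1206, -0.7235, 0.1034).
r_{13} = e_1·v_3 = 4.9295; r_{23} = e_2·v_3 = -2.6356.
u_3 = v_3 − 4.9295·e_1 + 2.6356·e_2 = (1.3294, 0.0178, -1.1068, 0.8724).
‖u_3‖ = 1.9374, so e_3 = (0.6861, 0.0092, -0.5713, 0.4503).
Qᵀb = (-0.9129, -0.9474, -5.6760).
Back-substitute: x_3 = -5.6760/1.9374 = -2.9296.
x_2 = (-0.9474 + 2.6356·(-2.9296))/5.8052 = -1.4933.
x_1 = (-0.9129 + 0.5477·(-1.4933) − 4.9295·(-2.9296))/5.4772 = 2.3207.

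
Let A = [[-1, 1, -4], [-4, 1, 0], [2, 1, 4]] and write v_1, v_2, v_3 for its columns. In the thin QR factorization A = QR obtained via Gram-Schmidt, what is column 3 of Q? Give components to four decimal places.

v_1 = (-1, -4, 2); ‖v_1‖ = 4.5826, so e_1 = (-0.2182, -0.8729, 0.4364).
e_1·v_2 = (-0.2182)·1 + (-0.8729)·1 + 0.4364·1 = -0.6547.
u_2 = v_2 + 0.6547·e_1 = (0.8571, 0.4286, 1.2857).
‖u_2‖ = 1.6036, so e_2 = (0.5345, 0.2673, 0.8018).
e_1·v_3 = (-0.2182)·(-4) + (-0.8729)·0 + 0.4364·4 = 2.6186; e_2·v_3 = 0.5345·(-4) + 0.2673·0 + 0.8018·4 = 1.0690.
u_3 = v_3 − 2.6186·e_1 − 1.0690·e_2 = (-4.0000, 2.0000, 2.0000).
‖u_3‖ = 4.8990, so e_3 = (-0.8165, 0.4082, 0.4082).

e_3 = (-0.8165, 0.4082, 0.4082)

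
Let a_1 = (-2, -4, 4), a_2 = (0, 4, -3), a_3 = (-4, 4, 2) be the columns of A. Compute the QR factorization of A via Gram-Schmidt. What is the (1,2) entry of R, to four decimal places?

a_1 = (-2, -4, 4); ‖a_1‖ = 6.0000, so e_1 = (-0.3333, -0.6667, 0.6667).
r_{12} = e_1·a_2 = -4.6667.

r_{12} = -4.6667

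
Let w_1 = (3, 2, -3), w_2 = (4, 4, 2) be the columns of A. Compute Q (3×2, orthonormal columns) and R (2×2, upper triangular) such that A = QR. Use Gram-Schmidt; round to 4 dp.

Q = [[0.6396, 0.4017], [0.4264, 0.5240], [-0.6396, 0.7510]], R = [[4.6904, 2.9848], [0.0000, 5.2049]]

w_1 = (3, 2, -3); ‖w_1‖ = 4.6904, so q_1 = (0.6396, 0.4264, -0.6396).
q_1·w_2 = 0.6396·4 + 0.4264·4 + (-0.6396)·2 = 2.9848.
u_2 = w_2 − 2.9848·q_1 = (2.0909, 2.7273, 3.9091).
‖u_2‖ = 5.2049, so q_2 = (0.4017, 0.5240, 0.7510).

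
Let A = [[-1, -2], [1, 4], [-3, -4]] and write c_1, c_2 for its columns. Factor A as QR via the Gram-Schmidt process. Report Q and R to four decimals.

c_1 = (-1, 1, -3); ‖c_1‖ = 3.3166, so e_1 = (-0.3015, 0.3015, -0.9045).
e_1·c_2 = (-0.3015)·(-2) + 0.3015·4 + (-0.9045)·(-4) = 5.4272.
u_2 = c_2 − 5.4272·e_1 = (-0.3636, 2.3636, 0.9091).
‖u_2‖ = 2.5584, so e_2 = (-0.1421, 0.9239, 0.3553).

Q = [[-0.3015, -0.1421], [0.3015, 0.9239], [-0.9045, 0.3553]], R = [[3.3166, 5.4272], [0.0000, 2.5584]]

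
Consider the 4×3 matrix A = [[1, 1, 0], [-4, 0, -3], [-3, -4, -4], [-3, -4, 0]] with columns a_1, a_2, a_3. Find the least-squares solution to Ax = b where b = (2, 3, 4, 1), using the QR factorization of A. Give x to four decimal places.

x = (-0.0194, -0.0797, -0.9304)

e_1 = a_1/‖a_1‖ = (1, -4, -3, -3)/5.9161 = (0.1690, -0.6761, -0.5071, -0.5071).
r_{12} = e_1·a_2 = 4.2258.
u_2 = a_2 − 4.2258·e_1 = (0.2857, 2.8571, -1.8571, -1.8571).
‖u_2‖ = 3.8914, so e_2 = (0.0734, 0.7342, -0.4772, -0.4772).
r_{13} = e_1·a_3 = 4.0567; r_{23} = e_2·a_3 = -0.2937.
u_3 = a_3 − 4.0567·e_1 + 0.2937·e_2 = (-0.6642, -0.0415, -2.0830, 1.9170).
‖u_3‖ = 2.9080, so e_3 = (-0.2284, -0.0143, -0.7163, 0.6592).
Qᵀb = (-4.2258, -0.0367, -2.7056).
Back-substitute: x_3 = -2.7056/2.9080 = -0.9304.
x_2 = (-0.0367 + 0.2937·(-0.9304))/3.8914 = -0.0797.
x_1 = (-4.2258 − 4.2258·(-0.0797) − 4.0567·(-0.9304))/5.9161 = -0.0194.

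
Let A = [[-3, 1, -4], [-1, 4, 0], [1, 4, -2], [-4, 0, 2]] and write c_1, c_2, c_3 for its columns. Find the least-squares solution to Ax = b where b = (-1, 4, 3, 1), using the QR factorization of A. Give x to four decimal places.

c_1 = (-3, -1, 1, -4); ‖c_1‖ = 5.1962, so q_1 = (-0.5774, -0.1925, 0.1925, -0.7698).
q_1·c_2 = (-0.5774)·1 + (-0.1925)·4 + 0.1925·4 + (-0.7698)·0 = -0.5774.
u_2 = c_2 + 0.5774·q_1 = (0.6667, 3.8889, 4.1111, -0.4444).
‖u_2‖ = 5.7155, so q_2 = (0.1166, 0.6804, 0.7193, -0.0778).
q_1·c_3 = (-0.5774)·(-4) + (-0.1925)·0 + 0.1925·(-2) + (-0.7698)·2 = 0.3849; q_2·c_3 = 0.1166·(-4) + 0.6804·0 + 0.7193·(-2) + (-0.0778)·2 = -2.0607.
u_3 = c_3 − 0.3849·q_1 + 2.0607·q_2 = (-3.5374, 1.4762, -0.5918, 2.1361).
‖u_3‖ = 4.4278, so q_3 = (-0.7989, 0.3334, -0.1337, 0.4824).
Qᵀb = (-0.3849, 4.6851, 2.2139).
Back-substitute: x_3 = 2.2139/4.4278 = 0.5000.
x_2 = (4.6851 + 2.0607·0.5000)/5.7155 = 1.0000.
x_1 = (-0.3849 + 0.5774·1.0000 − 0.3849·0.5000)/5.1962 = 0.0000.

x = (0.0000, 1.0000, 0.5000)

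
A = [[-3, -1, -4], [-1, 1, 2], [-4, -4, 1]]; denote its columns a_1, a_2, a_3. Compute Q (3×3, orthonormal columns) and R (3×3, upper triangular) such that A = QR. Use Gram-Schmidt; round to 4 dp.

Q = [[-0.5883, 0.4576, -0.6667], [-0.1961, 0.7191, 0.6667], [-0.7845, -0.5230, 0.3333]], R = [[5.0990, 3.5301, 1.1767], [0.0000, 2.3534, -0.9152], [0.0000, 0.0000, 4.3333]]

q_1 = a_1/‖a_1‖ = (-3, -1, -4)/5.0990 = (-0.5883, -0.1961, -0.7845).
r_{12} = q_1·a_2 = 3.5301.
u_2 = a_2 − 3.5301·q_1 = (1.0769, 1.6923, -1.2308).
‖u_2‖ = 2.3534, so q_2 = (0.4576, 0.7191, -0.5230).
r_{13} = q_1·a_3 = 1.1767; r_{23} = q_2·a_3 = -0.9152.
u_3 = a_3 − 1.1767·q_1 + 0.9152·q_2 = (-2.8889, 2.8889, 1.4444).
‖u_3‖ = 4.3333, so q_3 = (-0.6667, 0.6667, 0.3333).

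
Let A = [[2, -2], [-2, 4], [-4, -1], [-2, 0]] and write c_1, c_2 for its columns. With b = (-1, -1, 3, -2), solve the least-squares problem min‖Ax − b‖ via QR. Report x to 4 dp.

c_1 = (2, -2, -4, -2); ‖c_1‖ = 5.2915, so e_1 = (0.3780, -0.3780, -0.7559, -0.3780).
e_1·c_2 = 0.3780·(-2) + (-0.3780)·4 + (-0.7559)·(-1) + (-0.3780)·0 = -1.5119.
u_2 = c_2 + 1.5119·e_1 = (-1.4286, 3.4286, -2.1429, -0.5714).
‖u_2‖ = 4.3260, so e_2 = (-0.3302, 0.7925, -0.4953, -0.1321).
Qᵀb = (-1.5119, -1.6842).
Back-substitute: x_2 = -1.6842/4.3260 = -0.3893.
x_1 = (-1.5119 + 1.5119·(-0.3893))/5.2915 = -0.3969.

x = (-0.3969, -0.3893)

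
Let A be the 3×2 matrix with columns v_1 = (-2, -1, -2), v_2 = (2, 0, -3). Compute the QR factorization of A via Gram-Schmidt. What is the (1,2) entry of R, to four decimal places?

r_{12} = 0.6667

v_1 = (-2, -1, -2); ‖v_1‖ = 3.0000, so e_1 = (-0.6667, -0.3333, -0.6667).
r_{12} = e_1·v_2 = 0.6667.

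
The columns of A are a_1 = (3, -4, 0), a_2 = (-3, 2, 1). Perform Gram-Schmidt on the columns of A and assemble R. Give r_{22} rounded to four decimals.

r_{22} = 1.5620

a_1 = (3, -4, 0); ‖a_1‖ = 5.0000, so e_1 = (0.6000, -0.8000, 0.0000).
e_1·a_2 = 0.6000·(-3) + (-0.8000)·2 + 0.0000·1 = -3.4000.
u_2 = a_2 + 3.4000·e_1 = (-0.9600, -0.7200, 1.0000).
r_{22} = ‖u_2‖ = 1.5620.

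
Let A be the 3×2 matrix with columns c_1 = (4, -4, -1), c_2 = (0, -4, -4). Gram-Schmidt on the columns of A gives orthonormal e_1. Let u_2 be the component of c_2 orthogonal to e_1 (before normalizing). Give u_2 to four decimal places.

u_2 = (-2.4242, -1.5758, -3.3939)

c_1 = (4, -4, -1); ‖c_1‖ = 5.7446, so e_1 = (0.6963, -0.6963, -0.1741).
e_1·c_2 = 0.6963·0 + (-0.6963)·(-4) + (-0.1741)·(-4) = 3.4816.
u_2 = c_2 − 3.4816·e_1 = (-2.4242, -1.5758, -3.3939).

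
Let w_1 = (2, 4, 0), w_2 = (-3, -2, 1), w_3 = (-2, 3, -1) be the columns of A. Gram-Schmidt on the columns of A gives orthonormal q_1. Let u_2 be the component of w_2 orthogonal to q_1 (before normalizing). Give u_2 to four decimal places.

u_2 = (-1.6000, 0.8000, 1.0000)

w_1 = (2, 4, 0); ‖w_1‖ = 4.4721, so q_1 = (0.4472, 0.8944, 0.0000).
q_1·w_2 = 0.4472·(-3) + 0.8944·(-2) + 0.0000·1 = -3.1305.
u_2 = w_2 + 3.1305·q_1 = (-1.6000, 0.8000, 1.0000).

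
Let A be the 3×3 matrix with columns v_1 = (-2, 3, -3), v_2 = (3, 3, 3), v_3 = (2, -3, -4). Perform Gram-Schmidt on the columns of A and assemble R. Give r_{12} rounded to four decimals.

r_{12} = -1.2792

e_1 = v_1/‖v_1‖ = (-2, 3, -3)/4.6904 = (-0.4264, 0.6396, -0.6396).
r_{12} = e_1·v_2 = -1.2792.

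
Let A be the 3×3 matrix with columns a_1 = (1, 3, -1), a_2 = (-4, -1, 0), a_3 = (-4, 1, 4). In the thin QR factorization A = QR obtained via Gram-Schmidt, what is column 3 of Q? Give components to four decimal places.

q_3 = (-0.0851, 0.3405, 0.9364)

a_1 = (1, 3, -1); ‖a_1‖ = 3.3166, so q_1 = (0.3015, 0.9045, -0.3015).
q_1·a_2 = 0.3015·(-4) + 0.9045·(-1) + (-0.3015)·0 = -2.1106.
u_2 = a_2 + 2.1106·q_1 = (-3.3636, 0.9091, -0.6364).
‖u_2‖ = 3.5420, so q_2 = (-0.9497, 0.2567, -0.1797).
q_1·a_3 = 0.3015·(-4) + 0.9045·1 + (-0.3015)·4 = -1.5076; q_2·a_3 = (-0.9497)·(-4) + 0.2567·1 + (-0.1797)·4 = 3.3366.
u_3 = a_3 + 1.5076·q_1 − 3.3366·q_2 = (-0.3768, 1.5072, 4.1449).
‖u_3‖ = 4.4265, so q_3 = (-0.0851, 0.3405, 0.9364).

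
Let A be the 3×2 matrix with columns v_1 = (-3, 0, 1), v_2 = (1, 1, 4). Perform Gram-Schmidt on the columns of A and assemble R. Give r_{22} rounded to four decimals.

q_1 = v_1/‖v_1‖ = (-3, 0, 1)/3.1623 = (-0.9487, 0.0000, 0.3162).
r_{12} = q_1·v_2 = 0.3162.
u_2 = v_2 − 0.3162·q_1 = (1.3000, 1.0000, 3.9000).
r_{22} = ‖u_2‖ = 4.2308.

r_{22} = 4.2308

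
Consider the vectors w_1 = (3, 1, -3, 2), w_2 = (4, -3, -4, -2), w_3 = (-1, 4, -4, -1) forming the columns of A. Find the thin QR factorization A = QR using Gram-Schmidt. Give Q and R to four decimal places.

w_1 = (3, 1, -3, 2); ‖w_1‖ = 4.7958, so e_1 = (0.6255, 0.2085, -0.6255, 0.4170).
e_1·w_2 = 0.6255·4 + 0.2085·(-3) + (-0.6255)·(-4) + 0.4170·(-2) = 3.5447.
u_2 = w_2 − 3.5447·e_1 = (1.7826, -3.7391, -1.7826, -3.4783).
‖u_2‖ = 5.6952, so e_2 = (0.3130, -0.6565, -0.3130, -0.6107).
e_1·w_3 = 0.6255·(-1) + 0.2085·4 + (-0.6255)·(-4) + 0.4170·(-1) = 2.2937; e_2·w_3 = 0.3130·(-1) + (-0.6565)·4 + (-0.3130)·(-4) + (-0.6107)·(-1) = -1.0764.
u_3 = w_3 − 2.2937·e_1 + 1.0764·e_2 = (-2.0979, 2.8150, -2.9021, -2.6139).
‖u_3‖ = 5.2517, so e_3 = (-0.3995, 0.5360, -0.5526, -0.4977).

Q = [[0.6255, 0.3130, -0.3995], [0.2085, -0.6565, 0.5360], [-0.6255, -0.3130, -0.5526], [0.4170, -0.6107, -0.4977]], R = [[4.7958, 3.5447, 2.2937], [0.0000, 5.6952, -1.0764], [0.0000, 0.0000, 5.2517]]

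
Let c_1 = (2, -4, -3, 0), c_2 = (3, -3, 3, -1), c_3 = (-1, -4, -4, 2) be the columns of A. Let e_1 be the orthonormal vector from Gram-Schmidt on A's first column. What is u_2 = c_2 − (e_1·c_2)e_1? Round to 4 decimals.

u_2 = (2.3793, -1.7586, 3.9310, -1.0000)

c_1 = (2, -4, -3, 0); ‖c_1‖ = 5.3852, so e_1 = (0.3714, -0.7428, -0.5571, 0.0000).
e_1·c_2 = 0.3714·3 + (-0.7428)·(-3) + (-0.5571)·3 + 0.0000·(-1) = 1.6713.
u_2 = c_2 − 1.6713·e_1 = (2.3793, -1.7586, 3.9310, -1.0000).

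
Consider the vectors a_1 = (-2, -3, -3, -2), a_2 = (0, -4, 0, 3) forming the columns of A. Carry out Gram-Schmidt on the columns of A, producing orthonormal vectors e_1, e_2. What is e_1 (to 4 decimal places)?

e_1 = (-0.3922, -0.5883, -0.5883, -0.3922)

e_1 = a_1/‖a_1‖ = (-2, -3, -3, -2)/5.0990 = (-0.3922, -0.5883, -0.5883, -0.3922).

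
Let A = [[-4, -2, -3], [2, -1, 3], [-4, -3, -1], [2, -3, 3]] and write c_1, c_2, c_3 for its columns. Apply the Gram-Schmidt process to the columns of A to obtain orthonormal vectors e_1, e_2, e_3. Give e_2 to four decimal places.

e_2 = (-0.1816, -0.3633, -0.4087, -0.8173)

e_1 = c_1/‖c_1‖ = (-4, 2, -4, 2)/6.3246 = (-0.6325, 0.3162, -0.6325, 0.3162).
r_{12} = e_1·c_2 = 1.8974.
u_2 = c_2 − 1.8974·e_1 = (-0.8000, -1.6000, -1.8000, -3.6000).
‖u_2‖ = 4.4045, so e_2 = (-0.1816, -0.3633, -0.4087, -0.8173).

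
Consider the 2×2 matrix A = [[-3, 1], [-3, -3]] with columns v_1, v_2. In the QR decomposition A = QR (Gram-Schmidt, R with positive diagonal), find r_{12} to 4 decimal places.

r_{12} = 1.4142

v_1 = (-3, -3); ‖v_1‖ = 4.2426, so e_1 = (-0.7071, -0.7071).
r_{12} = e_1·v_2 = 1.4142.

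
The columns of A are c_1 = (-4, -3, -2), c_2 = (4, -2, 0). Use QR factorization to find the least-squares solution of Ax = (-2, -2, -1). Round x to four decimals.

x = (0.5833, 0.0917)

q_1 = c_1/‖c_1‖ = (-4, -3, -2)/5.3852 = (-0.7428, -0.5571, -0.3714).
r_{12} = q_1·c_2 = -1.8570.
u_2 = c_2 + 1.8570·q_1 = (2.6207, -3.0345, -0.6897).
‖u_2‖ = 4.0684, so q_2 = (0.6442, -0.7459, -0.1695).
Qᵀb = (2.9711, 0.3729).
Back-substitute: x_2 = 0.3729/4.0684 = 0.0917.
x_1 = (2.9711 + 1.8570·0.0917)/5.3852 = 0.5833.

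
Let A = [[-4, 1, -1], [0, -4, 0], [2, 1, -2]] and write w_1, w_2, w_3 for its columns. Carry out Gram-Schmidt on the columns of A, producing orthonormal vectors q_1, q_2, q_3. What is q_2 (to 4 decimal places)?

q_2 = (0.1422, -0.9481, 0.2844)

w_1 = (-4, 0, 2); ‖w_1‖ = 4.4721, so q_1 = (-0.8944, 0.0000, 0.4472).
q_1·w_2 = (-0.8944)·1 + 0.0000·(-4) + 0.4472·1 = -0.4472.
u_2 = w_2 + 0.4472·q_1 = (0.6000, -4.0000, 1.2000).
‖u_2‖ = 4.2190, so q_2 = (0.1422, -0.9481, 0.2844).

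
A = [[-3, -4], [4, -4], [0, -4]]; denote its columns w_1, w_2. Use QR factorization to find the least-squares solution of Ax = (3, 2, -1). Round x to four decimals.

x = (-0.0946, -0.3412)

w_1 = (-3, 4, 0); ‖w_1‖ = 5.0000, so q_1 = (-0.6000, 0.8000, 0.0000).
q_1·w_2 = (-0.6000)·(-4) + 0.8000·(-4) + 0.0000·(-4) = -0.8000.
u_2 = w_2 + 0.8000·q_1 = (-4.4800, -3.3600, -4.0000).
‖u_2‖ = 6.8819, so q_2 = (-0.6510, -0.4882, -0.5812).
Qᵀb = (-0.2000, -2.3482).
Back-substitute: x_2 = -2.3482/6.8819 = -0.3412.
x_1 = (-0.2000 + 0.8000·(-0.3412))/5.0000 = -0.0946.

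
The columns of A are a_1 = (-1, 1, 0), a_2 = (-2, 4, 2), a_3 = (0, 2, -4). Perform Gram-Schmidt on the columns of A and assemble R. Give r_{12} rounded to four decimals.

a_1 = (-1, 1, 0); ‖a_1‖ = 1.4142, so q_1 = (-0.7071, 0.7071, 0.0000).
r_{12} = q_1·a_2 = 4.2426.

r_{12} = 4.2426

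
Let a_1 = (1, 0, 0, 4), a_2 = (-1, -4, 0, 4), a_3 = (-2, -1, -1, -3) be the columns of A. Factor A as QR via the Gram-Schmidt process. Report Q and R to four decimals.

Q = [[0.2425, -0.4234, -0.4781], [0.0000, -0.8997, 0.2390], [0.0000, 0.0000, -0.8367], [0.9701, 0.1059, 0.1195]], R = [[4.1231, 3.6380, -3.3955], [0.0000, 4.4458, 1.4290], [0.0000, 0.0000, 1.1952]]

a_1 = (1, 0, 0, 4); ‖a_1‖ = 4.1231, so e_1 = (0.2425, 0.0000, 0.0000, 0.9701).
e_1·a_2 = 0.2425·(-1) + 0.0000·(-4) + 0.0000·0 + 0.9701·4 = 3.6380.
u_2 = a_2 − 3.6380·e_1 = (-1.8824, -4.0000, 0.0000, 0.4706).
‖u_2‖ = 4.4458, so e_2 = (-0.4234, -0.8997, 0.0000, 0.1059).
e_1·a_3 = 0.2425·(-2) + 0.0000·(-1) + 0.0000·(-1) + 0.9701·(-3) = -3.3955; e_2·a_3 = (-0.4234)·(-2) + (-0.8997)·(-1) + 0.0000·(-1) + 0.1059·(-3) = 1.4290.
u_3 = a_3 + 3.3955·e_1 − 1.4290·e_2 = (-0.5714, 0.2857, -1.0000, 0.1429).
‖u_3‖ = 1.1952, so e_3 = (-0.4781, 0.2390, -0.8367, 0.1195).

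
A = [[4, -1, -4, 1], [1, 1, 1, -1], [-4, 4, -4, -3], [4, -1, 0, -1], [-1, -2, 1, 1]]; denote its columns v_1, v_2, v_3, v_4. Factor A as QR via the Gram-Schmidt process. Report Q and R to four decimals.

Q = [[0.5657, 0.1806, -0.7186, 0.2644], [0.1414, 0.3771, 0.4898, 0.0493], [-0.5657, 0.6161, -0.3986, -0.3678], [0.5657, 0.1806, 0.1327, -0.7603], [-0.1414, -0.6427, -0.2593, -0.4630]], R = [[7.0711, -2.9698, 0.0000, 1.4142], [0.0000, 3.7656, -3.4523, -2.8680], [0.0000, 0.0000, 4.6991, -0.4046], [0.0000, 0.0000, 0.0000, 1.6157]]

v_1 = (4, 1, -4, 4, -1); ‖v_1‖ = 7.0711, so q_1 = (0.5657, 0.1414, -0.5657, 0.5657, -0.1414).
q_1·v_2 = 0.5657·(-1) + 0.1414·1 + (-0.5657)·4 + 0.5657·(-1) + (-0.1414)·(-2) = -2.9698.
u_2 = v_2 + 2.9698·q_1 = (0.6800, 1.4200, 2.3200, 0.6800, -2.4200).
‖u_2‖ = 3.7656, so q_2 = (0.1806, 0.3771, 0.6161, 0.1806, -0.6427).
q_1·v_3 = 0.5657·(-4) + 0.1414·1 + (-0.5657)·(-4) + 0.5657·0 + (-0.1414)·1 = 0.0000; q_2·v_3 = 0.1806·(-4) + 0.3771·1 + 0.6161·(-4) + 0.1806·0 + (-0.6427)·1 = -3.4523.
u_3 = v_3 − 0.0000·q_1 + 3.4523·q_2 = (-3.3766, 2.3018, -1.8731, 0.6234, -1.2186).
‖u_3‖ = 4.6991, so q_3 = (-0.7186, 0.4898, -0.3986, 0.1327, -0.2593).
q_1·v_4 = 0.5657·1 + 0.1414·(-1) + (-0.5657)·(-3) + 0.5657·(-1) + (-0.1414)·1 = 1.4142; q_2·v_4 = 0.1806·1 + 0.3771·(-1) + 0.6161·(-3) + 0.1806·(-1) + (-0.6427)·1 = -2.8680; q_3·v_4 = (-0.7186)·1 + 0.4898·(-1) + (-0.3986)·(-3) + 0.1327·(-1) + (-0.2593)·1 = -0.4046.
u_4 = v_4 − 1.4142·q_1 + 2.8680·q_2 + 0.4046·q_3 = (0.4272, 0.0797, -0.5943, -1.2284, -0.7481).
‖u_4‖ = 1.6157, so q_4 = (0.2644, 0.0493, -0.3678, -0.7603, -0.4630).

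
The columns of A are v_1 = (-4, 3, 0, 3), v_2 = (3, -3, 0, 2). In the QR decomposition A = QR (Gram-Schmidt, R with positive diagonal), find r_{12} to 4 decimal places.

v_1 = (-4, 3, 0, 3); ‖v_1‖ = 5.8310, so q_1 = (-0.6860, 0.5145, 0.0000, 0.5145).
r_{12} = q_1·v_2 = -2.5725.

r_{12} = -2.5725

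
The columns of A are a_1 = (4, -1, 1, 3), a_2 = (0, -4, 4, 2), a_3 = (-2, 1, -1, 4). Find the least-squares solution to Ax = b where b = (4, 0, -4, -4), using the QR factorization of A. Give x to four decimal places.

a_1 = (4, -1, 1, 3); ‖a_1‖ = 5.1962, so e_1 = (0.7698, -0.1925, 0.1925, 0.5774).
e_1·a_2 = 0.7698·0 + (-0.1925)·(-4) + 0.1925·4 + 0.5774·2 = 2.6943.
u_2 = a_2 − 2.6943·e_1 = (-2.0741, -3.4815, 3.4815, 0.4444).
‖u_2‖ = 5.3610, so e_2 = (-0.3869, -0.6494, 0.6494, 0.0829).
e_1·a_3 = 0.7698·(-2) + (-0.1925)·1 + 0.1925·(-1) + 0.5774·4 = 0.3849; e_2·a_3 = (-0.3869)·(-2) + (-0.6494)·1 + 0.6494·(-1) + 0.0829·4 = -0.1934.
u_3 = a_3 − 0.3849·e_1 + 0.1934·e_2 = (-2.3711, 0.9485, -0.9485, 3.7938).
‖u_3‖ = 4.6706, so e_3 = (-0.5077, 0.2031, -0.2031, 0.8123).
Qᵀb = (0.0000, -4.4767, -4.4675).
Back-substitute: x_3 = -4.4675/4.6706 = -0.9565.
x_2 = (-4.4767 + 0.1934·(-0.9565))/5.3610 = -0.8696.
x_1 = (0.0000 − 2.6943·(-0.8696) − 0.3849·(-0.9565))/5.1962 = 0.5217.

x = (0.5217, -0.8696, -0.9565)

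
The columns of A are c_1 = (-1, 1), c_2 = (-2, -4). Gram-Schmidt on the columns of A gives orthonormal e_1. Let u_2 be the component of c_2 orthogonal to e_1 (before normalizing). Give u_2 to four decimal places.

c_1 = (-1, 1); ‖c_1‖ = 1.4142, so e_1 = (-0.7071, 0.7071).
e_1·c_2 = (-0.7071)·(-2) + 0.7071·(-4) = -1.4142.
u_2 = c_2 + 1.4142·e_1 = (-3.0000, -3.0000).

u_2 = (-3.0000, -3.0000)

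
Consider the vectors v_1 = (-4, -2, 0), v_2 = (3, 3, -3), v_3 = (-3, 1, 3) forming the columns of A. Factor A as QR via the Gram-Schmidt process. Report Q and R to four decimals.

Q = [[-0.8944, -0.1826, -0.4082], [-0.4472, 0.3651, 0.8165], [0.0000, -0.9129, 0.4082]], R = [[4.4721, -4.0249, 2.2361], [0.0000, 3.2863, -1.8257], [0.0000, 0.0000, 3.2660]]

v_1 = (-4, -2, 0); ‖v_1‖ = 4.4721, so q_1 = (-0.8944, -0.4472, 0.0000).
q_1·v_2 = (-0.8944)·3 + (-0.4472)·3 + 0.0000·(-3) = -4.0249.
u_2 = v_2 + 4.0249·q_1 = (-0.6000, 1.2000, -3.0000).
‖u_2‖ = 3.2863, so q_2 = (-0.1826, 0.3651, -0.9129).
q_1·v_3 = (-0.8944)·(-3) + (-0.4472)·1 + 0.0000·3 = 2.2361; q_2·v_3 = (-0.1826)·(-3) + 0.3651·1 + (-0.9129)·3 = -1.8257.
u_3 = v_3 − 2.2361·q_1 + 1.8257·q_2 = (-1.3333, 2.6667, 1.3333).
‖u_3‖ = 3.2660, so q_3 = (-0.4082, 0.8165, 0.4082).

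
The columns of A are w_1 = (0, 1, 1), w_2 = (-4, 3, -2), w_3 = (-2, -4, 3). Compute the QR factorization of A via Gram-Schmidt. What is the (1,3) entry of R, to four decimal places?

w_1 = (0, 1, 1); ‖w_1‖ = 1.4142, so q_1 = (0.0000, 0.7071, 0.7071).
r_{13} = q_1·w_3 = -0.7071.

r_{13} = -0.7071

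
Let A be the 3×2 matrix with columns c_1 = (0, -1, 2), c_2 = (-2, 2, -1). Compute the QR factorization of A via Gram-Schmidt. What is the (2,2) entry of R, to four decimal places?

q_1 = c_1/‖c_1‖ = (0, -1, 2)/2.2361 = (0.0000, -0.4472, 0.8944).
r_{12} = q_1·c_2 = -1.7889.
u_2 = c_2 + 1.7889·q_1 = (-2.0000, 1.2000, 0.6000).
r_{22} = ‖u_2‖ = 2.4083.

r_{22} = 2.4083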